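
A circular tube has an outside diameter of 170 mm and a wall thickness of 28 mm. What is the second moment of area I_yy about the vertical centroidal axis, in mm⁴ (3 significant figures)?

Decompose the section into non-overlapping parts with the origin at the bottom-left of its bounding rectangle.
Outer circle: ⌀170, A = 22 698 mm², x = 85 mm, Ī = 40 998 275 mm⁴.
Bore (subtracted): ⌀114, A = 10 207 mm², x = 85 mm, Ī = 8 290 664 mm⁴.
By symmetry the centroid is at mid-width, x̄ = 85 mm.
All pieces are centred on the vertical centroidal axis, so I = ΣĪ (holes subtracted) = 32 707 611 mm⁴.

I_yy ≈ 3.27 × 10⁷ mm⁴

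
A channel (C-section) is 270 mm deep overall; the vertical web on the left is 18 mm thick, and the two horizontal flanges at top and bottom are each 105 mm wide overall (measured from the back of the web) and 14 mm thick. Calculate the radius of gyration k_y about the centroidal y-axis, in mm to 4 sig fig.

k_y ≈ 29.01 mm

Treat the section as a set of non-overlapping primitives; coordinates are from the bounding-box lower-left.
Web: 18 × 270, A = 4 860 mm², x = 9 mm, Ī = 131 220 mm⁴.
Top flange (beyond web): 87 × 14, A = 1 218 mm², x = 61.5 mm, Ī = 768 254 mm⁴.
Bottom flange (beyond web): 87 × 14, A = 1 218 mm², x = 61.5 mm, Ī = 768 254 mm⁴.
Centroid: x̄ = ΣA·x / ΣA = 26.5288 mm.
Transfer each piece to the centroidal y-axis using Ī + A·d² with d = x − 26.5288:
  web: d = -17.5288 mm → contributes +1 624 495 mm⁴
  top flange (beyond web): d = 34.9712 mm → contributes +2 257 850 mm⁴
  bottom flange (beyond web): d = 34.9712 mm → contributes +2 257 850 mm⁴
Total I = 6 140 196 mm⁴.
Radius of gyration: k = √(I/A) = √(6 140 196 / 7 296) = 29.0101 mm.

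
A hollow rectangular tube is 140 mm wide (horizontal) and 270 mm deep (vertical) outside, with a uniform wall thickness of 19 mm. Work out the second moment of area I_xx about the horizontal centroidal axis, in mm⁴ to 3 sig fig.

Split into non-overlapping primitives; take the origin at the lower-left of the bounding box.
Outer rectangle: 140 × 270, A = 37 800 mm², y = 135 mm, Ī = 229 635 000 mm⁴.
Inner void (subtracted): 102 × 232, A = 23 664 mm², y = 135 mm, Ī = 106 140 928 mm⁴.
By symmetry the centroid is at mid-height, ȳ = 135 mm.
All pieces are centred on the horizontal centroidal axis, so I = ΣĪ (holes subtracted) = 123 494 072 mm⁴.

I_xx ≈ 1.23 × 10⁸ mm⁴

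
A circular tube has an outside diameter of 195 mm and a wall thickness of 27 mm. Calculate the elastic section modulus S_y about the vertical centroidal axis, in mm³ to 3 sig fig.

S_y ≈ 5.29 × 10⁵ mm³

Treat the section as a set of non-overlapping primitives; coordinates are from the bounding-box lower-left.
Outer circle: ⌀195, A = 29 865 mm², x = 97.5 mm, Ī = 70 975 481 mm⁴.
Bore (subtracted): ⌀141, A = 15 615 mm², x = 97.5 mm, Ī = 19 401 993 mm⁴.
By symmetry the centroid is at mid-width, x̄ = 97.5 mm.
All pieces are centred on the vertical centroidal axis, so I = ΣĪ (holes subtracted) = 51 573 488 mm⁴.
Extreme fibre distance c = 97.5 mm; S = I/c = 528 959 mm³.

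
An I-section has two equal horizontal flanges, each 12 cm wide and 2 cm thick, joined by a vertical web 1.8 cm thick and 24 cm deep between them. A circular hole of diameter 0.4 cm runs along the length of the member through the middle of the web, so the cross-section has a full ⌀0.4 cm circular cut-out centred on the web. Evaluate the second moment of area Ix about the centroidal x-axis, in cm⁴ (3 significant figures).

Ix ≈ 1.02 × 10⁴ cm⁴

Split into non-overlapping primitives; take the origin at the lower-left of the bounding box.
Bottom flange: 12 × 2, A = 24 cm², y = 1 cm, Ī = 8 cm⁴.
Web: 1.8 × 24, A = 43.2 cm², y = 14 cm, Ī = 2073.6 cm⁴.
Top flange: 12 × 2, A = 24 cm², y = 27 cm, Ī = 8 cm⁴.
Hole (subtracted): ⌀0.4, A = 0.12566 cm², y = 14 cm, Ī = 0.0012566 cm⁴.
By symmetry the centroid is at mid-height, ȳ = 14 cm.
Transfer each piece to the centroidal x-axis using Ī + A·d² with d = y − 14:
  bottom flange: d = -13 cm → contributes +4 064 cm⁴
  web: d = 0 cm → contributes +2073.6 cm⁴
  top flange: d = 13 cm → contributes +4 064 cm⁴
  hole: d = 0 cm → contributes −0.0012566 cm⁴
Total I = 10 202 cm⁴.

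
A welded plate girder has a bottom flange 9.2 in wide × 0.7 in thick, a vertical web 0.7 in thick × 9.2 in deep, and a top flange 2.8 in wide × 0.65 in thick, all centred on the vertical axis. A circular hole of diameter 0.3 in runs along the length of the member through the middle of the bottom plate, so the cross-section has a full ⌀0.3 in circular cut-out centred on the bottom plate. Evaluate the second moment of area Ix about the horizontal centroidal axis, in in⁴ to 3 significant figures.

Split into non-overlapping primitives; take the origin at the lower-left of the bounding box.
Bottom plate: 9.2 × 0.7, A = 6.44 in², y = 0.35 in, Ī = 0.26297 in⁴.
Web plate: 0.7 × 9.2, A = 6.44 in², y = 5.3 in, Ī = 45.423 in⁴.
Top plate: 2.8 × 0.65, A = 1.82 in², y = 10.225 in, Ī = 0.064079 in⁴.
Hole (subtracted): ⌀0.3, A = 0.070686 in², y = 0.35 in, Ī = 0.00039761 in⁴.
Centroid: ȳ = ΣA·y / ΣA = 3.7576 in.
Transfer each piece to the horizontal centroidal axis using Ī + A·d² with d = y − 3.7576:
  bottom plate: d = -3.4076 in → contributes +75.042 in⁴
  web plate: d = 1.5424 in → contributes +60.745 in⁴
  top plate: d = 6.4674 in → contributes +76.19 in⁴
  hole: d = -3.4076 in → contributes −0.82117 in⁴
Total I = 211.16 in⁴.

Ix ≈ 211 in⁴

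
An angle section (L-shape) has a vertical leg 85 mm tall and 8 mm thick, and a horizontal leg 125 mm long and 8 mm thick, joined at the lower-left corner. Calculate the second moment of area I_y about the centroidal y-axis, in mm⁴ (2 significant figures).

Split into non-overlapping primitives; take the origin at the lower-left of the bounding box.
Vertical leg: 8 × 85, A = 680 mm², x = 4 mm, Ī = 3 627 mm⁴.
Horizontal leg (remainder): 117 × 8, A = 936 mm², x = 66.5 mm, Ī = 1 067 742 mm⁴.
Centroid: x̄ = ΣA·x / ΣA = 40.2 mm.
Transfer each piece to the centroidal y-axis using Ī + A·d² with d = x − 40.2:
  vertical leg: d = -36.2 mm → contributes +894 750 mm⁴
  horizontal leg (remainder): d = 26.3 mm → contributes +1 715 139 mm⁴
Total I = 2 609 890 mm⁴.

I_y ≈ 2.6 × 10⁶ mm⁴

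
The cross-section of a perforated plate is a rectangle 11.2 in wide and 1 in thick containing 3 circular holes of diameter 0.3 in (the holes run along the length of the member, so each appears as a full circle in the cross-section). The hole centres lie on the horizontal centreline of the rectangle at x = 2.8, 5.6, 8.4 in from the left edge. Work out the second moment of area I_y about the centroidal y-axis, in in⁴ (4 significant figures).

Split into non-overlapping primitives; take the origin at the lower-left of the bounding box.
Plate: 11.2 × 1, A = 11.2 in², x = 5.6 in, Ī = 117.077 in⁴.
Hole 1 (subtracted): ⌀0.3, A = 0.0706858 in², x = 2.8 in, Ī = 0.000397608 in⁴.
Hole 2 (subtracted): ⌀0.3, A = 0.0706858 in², x = 5.6 in, Ī = 0.000397608 in⁴.
Hole 3 (subtracted): ⌀0.3, A = 0.0706858 in², x = 8.4 in, Ī = 0.000397608 in⁴.
By symmetry the centroid is at mid-width, x̄ = 5.6 in.
Transfer each piece to the centroidal y-axis using Ī + A·d² with d = x − 5.6:
  plate: d = 0 in → contributes +117.077 in⁴
  hole 1: d = -2.8 in → contributes −0.554575 in⁴
  hole 2: d = 0 in → contributes −0.000397608 in⁴
  hole 3: d = 2.8 in → contributes −0.554575 in⁴
Total I = 115.968 in⁴.

I_y ≈ 116.0 in⁴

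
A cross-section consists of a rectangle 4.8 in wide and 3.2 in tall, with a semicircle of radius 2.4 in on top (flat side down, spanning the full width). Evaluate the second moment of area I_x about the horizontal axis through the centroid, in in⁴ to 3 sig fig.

Decompose the section into non-overlapping parts with the origin at the bottom-left of its bounding rectangle.
Rectangular body: 4.8 × 3.2, A = 15.36 in², y = 1.6 in, Ī = 13.107 in⁴.
Semicircular cap: semicircle r = 2.4, A = 9.0478 in², y = 4.2186 in, Ī = 3.6415 in⁴.
Centroid: ȳ = ΣA·y / ΣA = 2.5707 in.
Transfer each piece to the horizontal axis through the centroid using Ī + A·d² with d = y − 2.5707:
  rectangular body: d = -0.97069 in → contributes +27.58 in⁴
  semicircular cap: d = 1.6479 in → contributes +28.211 in⁴
Total I = 55.791 in⁴.

I_x ≈ 55.8 in⁴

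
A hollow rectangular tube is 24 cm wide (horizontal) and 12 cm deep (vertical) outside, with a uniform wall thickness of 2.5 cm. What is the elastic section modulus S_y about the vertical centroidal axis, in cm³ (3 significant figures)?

Treat the section as a set of non-overlapping primitives; coordinates are from the bounding-box lower-left.
Outer rectangle: 24 × 12, A = 288 cm², x = 12 cm, Ī = 13 824 cm⁴.
Inner void (subtracted): 19 × 7, A = 133 cm², x = 12 cm, Ī = 4001.1 cm⁴.
By symmetry the centroid is at mid-width, x̄ = 12 cm.
All pieces are centred on the vertical centroidal axis, so I = ΣĪ (holes subtracted) = 9822.9 cm⁴.
Extreme fibre distance c = 12 cm; S = I/c = 818.58 cm³.

S_y ≈ 819 cm³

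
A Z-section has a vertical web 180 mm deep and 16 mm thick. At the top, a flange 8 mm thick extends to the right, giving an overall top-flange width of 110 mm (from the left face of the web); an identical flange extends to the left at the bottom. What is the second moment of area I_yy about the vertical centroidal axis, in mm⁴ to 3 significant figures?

I_yy ≈ 5.72 × 10⁶ mm⁴

Decompose the section into non-overlapping parts with the origin at the bottom-left of its bounding rectangle.
Web: 16 × 180, A = 2 880 mm², x = 102 mm, Ī = 61 440 mm⁴.
Top flange (beyond web): 94 × 8, A = 752 mm², x = 157 mm, Ī = 553 723 mm⁴.
Bottom flange (beyond web): 94 × 8, A = 752 mm², x = 47 mm, Ī = 553 723 mm⁴.
Centroid: x̄ = ΣA·x / ΣA = 102 mm.
Transfer each piece to the vertical centroidal axis using Ī + A·d² with d = x − 102:
  web: d = 0 mm → contributes +61 440 mm⁴
  top flange (beyond web): d = 55 mm → contributes +2 828 523 mm⁴
  bottom flange (beyond web): d = -55 mm → contributes +2 828 523 mm⁴
Total I = 5 718 485 mm⁴.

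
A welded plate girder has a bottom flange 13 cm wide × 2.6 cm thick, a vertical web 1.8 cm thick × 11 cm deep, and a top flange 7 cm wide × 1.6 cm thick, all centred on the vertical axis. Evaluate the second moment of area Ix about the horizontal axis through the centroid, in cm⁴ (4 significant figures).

Ix ≈ 1837 cm⁴

Treat the section as a set of non-overlapping primitives; coordinates are from the bounding-box lower-left.
Bottom plate: 13 × 2.6, A = 33.8 cm², y = 1.3 cm, Ī = 19.0407 cm⁴.
Web plate: 1.8 × 11, A = 19.8 cm², y = 8.1 cm, Ī = 199.65 cm⁴.
Top plate: 7 × 1.6, A = 11.2 cm², y = 14.4 cm, Ī = 2.38933 cm⁴.
Centroid: ȳ = ΣA·y / ΣA = 5.64198 cm.
Transfer each piece to the horizontal axis through the centroid using Ī + A·d² with d = y − 5.64198:
  bottom plate: d = -4.34198 cm → contributes +656.264 cm⁴
  web plate: d = 2.45802 cm → contributes +319.279 cm⁴
  top plate: d = 8.75802 cm → contributes +861.463 cm⁴
Total I = 1837.01 cm⁴.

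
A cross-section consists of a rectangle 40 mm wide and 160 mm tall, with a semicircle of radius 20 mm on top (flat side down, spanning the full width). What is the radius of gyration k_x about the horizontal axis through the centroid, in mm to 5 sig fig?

Split into non-overlapping primitives; take the origin at the lower-left of the bounding box.
Rectangular body: 40 × 160, A = 6 400 mm², y = 80 mm, Ī = 13 653 333 mm⁴.
Semicircular cap: semicircle r = 20, A = 628.3185 mm², y = 168.4883 mm, Ī = 17561.11 mm⁴.
Centroid: ȳ = ΣA·y / ΣA = 87.91069 mm.
Transfer each piece to the horizontal axis through the centroid using Ī + A·d² with d = y − 87.91069:
  rectangular body: d = -7.910685 mm → contributes +14 053 839 mm⁴
  semicircular cap: d = 80.57758 mm → contributes +4 097 074 mm⁴
Total I = 18 150 912 mm⁴.
Radius of gyration: k = √(I/A) = √(18 150 912 / 7028.319) = 50.8187 mm.

k_x ≈ 50.819 mm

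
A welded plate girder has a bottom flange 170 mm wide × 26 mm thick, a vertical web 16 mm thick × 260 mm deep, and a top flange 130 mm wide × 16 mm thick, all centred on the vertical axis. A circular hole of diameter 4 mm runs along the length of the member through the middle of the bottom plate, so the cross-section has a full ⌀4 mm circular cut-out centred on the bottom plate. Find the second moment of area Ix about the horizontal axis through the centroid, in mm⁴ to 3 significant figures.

Break the section into simple shapes (no overlaps), measuring from the bottom-left corner of the bounding box.
Bottom plate: 170 × 26, A = 4 420 mm², y = 13 mm, Ī = 248 993 mm⁴.
Web plate: 16 × 260, A = 4 160 mm², y = 156 mm, Ī = 23 434 667 mm⁴.
Top plate: 130 × 16, A = 2 080 mm², y = 294 mm, Ī = 44 373 mm⁴.
Hole (subtracted): ⌀4, A = 12.566 mm², y = 13 mm, Ī = 12.566 mm⁴.
Centroid: ȳ = ΣA·y / ΣA = 123.76 mm.
Transfer each piece to the horizontal axis through the centroid using Ī + A·d² with d = y − 123.76:
  bottom plate: d = -110.76 mm → contributes +54 477 191 mm⁴
  web plate: d = 32.235 mm → contributes +27 757 378 mm⁴
  top plate: d = 170.24 mm → contributes +60 322 879 mm⁴
  hole: d = -110.76 mm → contributes −154 187 mm⁴
Total I = 142 403 261 mm⁴.

Ix ≈ 1.42 × 10⁸ mm⁴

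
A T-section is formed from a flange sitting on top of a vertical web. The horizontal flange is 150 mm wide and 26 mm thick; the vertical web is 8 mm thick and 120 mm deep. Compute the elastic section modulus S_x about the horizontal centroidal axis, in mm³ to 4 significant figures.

S_x ≈ 4.619 × 10⁴ mm³

Break the section into simple shapes (no overlaps), measuring from the bottom-left corner of the bounding box.
Flange: 150 × 26, A = 3 900 mm², y = 133 mm, Ī = 219 700 mm⁴.
Web: 8 × 120, A = 960 mm², y = 60 mm, Ī = 1 152 000 mm⁴.
Centroid: ȳ = ΣA·y / ΣA = 118.58 mm.
Transfer each piece to the horizontal centroidal axis using Ī + A·d² with d = y − 118.58:
  flange: d = 14.4198 mm → contributes +1 030 624 mm⁴
  web: d = -58.5802 mm → contributes +4 446 380 mm⁴
Total I = 5 477 004 mm⁴.
Extreme fibre distance c = 118.58 mm; S = I/c = 46188.2 mm³.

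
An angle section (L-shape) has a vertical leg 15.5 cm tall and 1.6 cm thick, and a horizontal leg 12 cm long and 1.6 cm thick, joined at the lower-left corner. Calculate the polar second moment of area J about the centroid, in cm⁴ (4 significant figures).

J ≈ 1495 cm⁴

Decompose the section into non-overlapping parts with the origin at the bottom-left of its bounding rectangle.
Vertical leg: 1.6 × 15.5, A = 24.8 cm², y = 7.75 cm, Ī = 496.517 cm⁴.
Horizontal leg (remainder): 10.4 × 1.6, A = 16.64 cm², y = 0.8 cm, Ī = 3.54987 cm⁴.
Centroid: ȳ = ΣA·y / ΣA = 4.95927 cm.
Transfer each piece to the centroidal x-axis using Ī + A·d² with d = y − 4.95927:
  vertical leg: d = 2.79073 cm → contributes +689.664 cm⁴
  horizontal leg (remainder): d = -4.15927 cm → contributes +291.413 cm⁴
Total I = 981.077 cm⁴.
For the y-axis: x̄ = 3.20927 cm.
Repeating about the centroidal y-axis gives I_y = 513.771 cm⁴.
Polar second moment: J = I_x + I_y = 1494.85 cm⁴.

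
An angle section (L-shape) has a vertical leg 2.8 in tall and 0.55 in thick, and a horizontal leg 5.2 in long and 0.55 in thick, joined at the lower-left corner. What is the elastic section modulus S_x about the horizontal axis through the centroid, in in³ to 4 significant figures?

Split into non-overlapping primitives; take the origin at the lower-left of the bounding box.
Vertical leg: 0.55 × 2.8, A = 1.54 in², y = 1.4 in, Ī = 1.00613 in⁴.
Horizontal leg (remainder): 4.65 × 0.55, A = 2.5575 in², y = 0.275 in, Ī = 0.0644703 in⁴.
Centroid: ȳ = ΣA·y / ΣA = 0.697819 in.
Transfer each piece to the horizontal axis through the centroid using Ī + A·d² with d = y − 0.697819:
  vertical leg: d = 0.702181 in → contributes +1.76544 in⁴
  horizontal leg (remainder): d = -0.422819 in → contributes +0.521689 in⁴
Total I = 2.28713 in⁴.
Extreme fibre distance c = 2.10218 in; S = I/c = 1.08798 in³.

S_x ≈ 1.088 in³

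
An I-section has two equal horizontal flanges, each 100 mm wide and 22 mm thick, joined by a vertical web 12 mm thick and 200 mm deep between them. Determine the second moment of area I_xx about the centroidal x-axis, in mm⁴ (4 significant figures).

I_xx ≈ 6.239 × 10⁷ mm⁴

Split into non-overlapping primitives; take the origin at the lower-left of the bounding box.
Bottom flange: 100 × 22, A = 2 200 mm², y = 11 mm, Ī = 88733.3 mm⁴.
Web: 12 × 200, A = 2 400 mm², y = 122 mm, Ī = 8 000 000 mm⁴.
Top flange: 100 × 22, A = 2 200 mm², y = 233 mm, Ī = 88733.3 mm⁴.
By symmetry the centroid is at mid-height, ȳ = 122 mm.
Transfer each piece to the centroidal x-axis using Ī + A·d² with d = y − 122:
  bottom flange: d = -111 mm → contributes +27 194 933 mm⁴
  web: d = 0 mm → contributes +8 000 000 mm⁴
  top flange: d = 111 mm → contributes +27 194 933 mm⁴
Total I = 62 389 867 mm⁴.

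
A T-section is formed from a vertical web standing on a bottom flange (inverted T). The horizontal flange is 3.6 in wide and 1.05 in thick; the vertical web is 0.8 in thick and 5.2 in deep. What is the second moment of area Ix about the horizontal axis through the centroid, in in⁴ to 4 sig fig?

Ix ≈ 29.06 in⁴

Decompose the section into non-overlapping parts with the origin at the bottom-left of its bounding rectangle.
Flange: 3.6 × 1.05, A = 3.78 in², y = 0.525 in, Ī = 0.347288 in⁴.
Web: 0.8 × 5.2, A = 4.16 in², y = 3.65 in, Ī = 9.37387 in⁴.
Centroid: ȳ = ΣA·y / ΣA = 2.16228 in.
Transfer each piece to the horizontal axis through the centroid using Ī + A·d² with d = y − 2.16228:
  flange: d = -1.63728 in → contributes +10.4803 in⁴
  web: d = 1.48772 in → contributes +18.5812 in⁴
Total I = 29.0615 in⁴.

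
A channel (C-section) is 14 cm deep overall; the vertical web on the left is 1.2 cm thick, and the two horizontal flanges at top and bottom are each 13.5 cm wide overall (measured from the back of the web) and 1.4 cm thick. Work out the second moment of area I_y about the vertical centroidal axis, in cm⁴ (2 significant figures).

Split into non-overlapping primitives; take the origin at the lower-left of the bounding box.
Web: 1.2 × 14, A = 16.8 cm², x = 0.6 cm, Ī = 2.016 cm⁴.
Top flange (beyond web): 12.3 × 1.4, A = 17.22 cm², x = 7.35 cm, Ī = 217.1 cm⁴.
Bottom flange (beyond web): 12.3 × 1.4, A = 17.22 cm², x = 7.35 cm, Ī = 217.1 cm⁴.
Centroid: x̄ = ΣA·x / ΣA = 5.137 cm.
Transfer each piece to the vertical centroidal axis using Ī + A·d² with d = x − 5.137:
  web: d = -4.537 cm → contributes +347.8 cm⁴
  top flange (beyond web): d = 2.213 cm → contributes +301.4 cm⁴
  bottom flange (beyond web): d = 2.213 cm → contributes +301.4 cm⁴
Total I = 950.7 cm⁴.

I_y ≈ 950 cm⁴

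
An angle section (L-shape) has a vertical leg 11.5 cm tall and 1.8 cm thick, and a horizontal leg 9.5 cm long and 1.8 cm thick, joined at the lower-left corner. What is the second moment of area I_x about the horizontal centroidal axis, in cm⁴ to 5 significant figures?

Treat the section as a set of non-overlapping primitives; coordinates are from the bounding-box lower-left.
Vertical leg: 1.8 × 11.5, A = 20.7 cm², y = 5.75 cm, Ī = 228.1313 cm⁴.
Horizontal leg (remainder): 7.7 × 1.8, A = 13.86 cm², y = 0.9 cm, Ī = 3.7422 cm⁴.
Centroid: ȳ = ΣA·y / ΣA = 3.804948 cm.
Transfer each piece to the horizontal centroidal axis using Ī + A·d² with d = y − 3.804948:
  vertical leg: d = 1.945052 cm → contributes +306.4441 cm⁴
  horizontal leg (remainder): d = -2.904948 cm → contributes +120.7029 cm⁴
Total I = 427.147 cm⁴.

I_x ≈ 427.15 cm⁴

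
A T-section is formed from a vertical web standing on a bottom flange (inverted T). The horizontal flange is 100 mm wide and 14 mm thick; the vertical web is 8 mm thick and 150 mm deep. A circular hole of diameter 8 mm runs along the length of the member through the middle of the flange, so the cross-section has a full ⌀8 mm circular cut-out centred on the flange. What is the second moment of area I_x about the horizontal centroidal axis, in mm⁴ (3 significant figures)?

I_x ≈ 6.54 × 10⁶ mm⁴

Split into non-overlapping primitives; take the origin at the lower-left of the bounding box.
Flange: 100 × 14, A = 1 400 mm², y = 7 mm, Ī = 22 867 mm⁴.
Web: 8 × 150, A = 1 200 mm², y = 89 mm, Ī = 2 250 000 mm⁴.
Hole (subtracted): ⌀8, A = 50.265 mm², y = 7 mm, Ī = 201.06 mm⁴.
Centroid: ȳ = ΣA·y / ΣA = 45.592 mm.
Transfer each piece to the horizontal centroidal axis using Ī + A·d² with d = y − 45.592:
  flange: d = -38.592 mm → contributes +2 107 973 mm⁴
  web: d = 43.408 mm → contributes +4 511 079 mm⁴
  hole: d = -38.592 mm → contributes −75 065 mm⁴
Total I = 6 543 988 mm⁴.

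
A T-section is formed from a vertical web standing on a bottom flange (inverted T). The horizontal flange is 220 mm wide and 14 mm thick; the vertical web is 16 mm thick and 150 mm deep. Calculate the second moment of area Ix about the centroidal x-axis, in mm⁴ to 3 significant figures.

Decompose the section into non-overlapping parts with the origin at the bottom-left of its bounding rectangle.
Flange: 220 × 14, A = 3 080 mm², y = 7 mm, Ī = 50 307 mm⁴.
Web: 16 × 150, A = 2 400 mm², y = 89 mm, Ī = 4 500 000 mm⁴.
Centroid: ȳ = ΣA·y / ΣA = 42.912 mm.
Transfer each piece to the centroidal x-axis using Ī + A·d² with d = y − 42.912:
  flange: d = -35.912 mm → contributes +4 022 586 mm⁴
  web: d = 46.088 mm → contributes +9 597 759 mm⁴
Total I = 13 620 345 mm⁴.

Ix ≈ 1.36 × 10⁷ mm⁴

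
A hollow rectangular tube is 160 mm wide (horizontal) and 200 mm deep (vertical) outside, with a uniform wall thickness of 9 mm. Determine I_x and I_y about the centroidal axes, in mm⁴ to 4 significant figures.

I_x ≈ 3.533 × 10⁷ mm⁴, I_y ≈ 2.484 × 10⁷ mm⁴

Decompose the section into non-overlapping parts with the origin at the bottom-left of its bounding rectangle.
Outer rectangle: 160 × 200, A = 32 000 mm², y = 100 mm, Ī = 106 666 667 mm⁴.
Inner void (subtracted): 142 × 182, A = 25 844 mm², y = 100 mm, Ī = 71 338 055 mm⁴.
By symmetry the centroid is at mid-height, ȳ = 100 mm.
All pieces are centred on the centroidal x-axis, so I = ΣĪ (holes subtracted) = 35 328 612 mm⁴.
Repeating about the centroidal y-axis gives I_y = 24 840 132 mm⁴.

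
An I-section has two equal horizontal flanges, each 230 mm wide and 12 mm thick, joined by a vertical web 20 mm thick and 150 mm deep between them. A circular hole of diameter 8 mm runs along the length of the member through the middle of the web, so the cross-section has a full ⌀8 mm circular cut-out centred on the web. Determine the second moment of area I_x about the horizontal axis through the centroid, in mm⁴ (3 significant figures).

Split into non-overlapping primitives; take the origin at the lower-left of the bounding box.
Bottom flange: 230 × 12, A = 2 760 mm², y = 6 mm, Ī = 33 120 mm⁴.
Web: 20 × 150, A = 3 000 mm², y = 87 mm, Ī = 5 625 000 mm⁴.
Top flange: 230 × 12, A = 2 760 mm², y = 168 mm, Ī = 33 120 mm⁴.
Hole (subtracted): ⌀8, A = 50.265 mm², y = 87 mm, Ī = 201.06 mm⁴.
By symmetry the centroid is at mid-height, ȳ = 87 mm.
Transfer each piece to the horizontal axis through the centroid using Ī + A·d² with d = y − 87:
  bottom flange: d = -81 mm → contributes +18 141 480 mm⁴
  web: d = 0 mm → contributes +5 625 000 mm⁴
  top flange: d = 81 mm → contributes +18 141 480 mm⁴
  hole: d = 0 mm → contributes −201.06 mm⁴
Total I = 41 907 759 mm⁴.

I_x ≈ 4.19 × 10⁷ mm⁴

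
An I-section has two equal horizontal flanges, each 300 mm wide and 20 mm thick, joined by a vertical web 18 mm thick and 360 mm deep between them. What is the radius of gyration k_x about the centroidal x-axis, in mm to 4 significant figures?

Treat the section as a set of non-overlapping primitives; coordinates are from the bounding-box lower-left.
Bottom flange: 300 × 20, A = 6 000 mm², y = 10 mm, Ī = 200 000 mm⁴.
Web: 18 × 360, A = 6 480 mm², y = 200 mm, Ī = 69 984 000 mm⁴.
Top flange: 300 × 20, A = 6 000 mm², y = 390 mm, Ī = 200 000 mm⁴.
By symmetry the centroid is at mid-height, ȳ = 200 mm.
Transfer each piece to the centroidal x-axis using Ī + A·d² with d = y − 200:
  bottom flange: d = -190 mm → contributes +216 800 000 mm⁴
  web: d = 0 mm → contributes +69 984 000 mm⁴
  top flange: d = 190 mm → contributes +216 800 000 mm⁴
Total I = 503 584 000 mm⁴.
Radius of gyration: k = √(I/A) = √(503 584 000 / 18 480) = 165.076 mm.

k_x ≈ 165.1 mm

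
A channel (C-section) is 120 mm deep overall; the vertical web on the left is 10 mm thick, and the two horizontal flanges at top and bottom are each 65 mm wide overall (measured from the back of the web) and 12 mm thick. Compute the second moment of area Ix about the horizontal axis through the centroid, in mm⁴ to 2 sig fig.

Ix ≈ 5.3 × 10⁶ mm⁴

Split into non-overlapping primitives; take the origin at the lower-left of the bounding box.
Web: 10 × 120, A = 1 200 mm², y = 60 mm, Ī = 1 440 000 mm⁴.
Top flange (beyond web): 55 × 12, A = 660 mm², y = 114 mm, Ī = 7 920 mm⁴.
Bottom flange (beyond web): 55 × 12, A = 660 mm², y = 6 mm, Ī = 7 920 mm⁴.
By symmetry the centroid is at mid-height, ȳ = 60 mm.
Transfer each piece to the horizontal axis through the centroid using Ī + A·d² with d = y − 60:
  web: d = 0 mm → contributes +1 440 000 mm⁴
  top flange (beyond web): d = 54 mm → contributes +1 932 480 mm⁴
  bottom flange (beyond web): d = -54 mm → contributes +1 932 480 mm⁴
Total I = 5 304 960 mm⁴.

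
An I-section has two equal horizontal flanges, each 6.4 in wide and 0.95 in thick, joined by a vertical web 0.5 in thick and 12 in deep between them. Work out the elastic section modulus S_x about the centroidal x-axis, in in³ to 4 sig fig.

Decompose the section into non-overlapping parts with the origin at the bottom-left of its bounding rectangle.
Bottom flange: 6.4 × 0.95, A = 6.08 in², y = 0.475 in, Ī = 0.457267 in⁴.
Web: 0.5 × 12, A = 6 in², y = 6.95 in, Ī = 72 in⁴.
Top flange: 6.4 × 0.95, A = 6.08 in², y = 13.425 in, Ī = 0.457267 in⁴.
By symmetry the centroid is at mid-height, ȳ = 6.95 in.
Transfer each piece to the centroidal x-axis using Ī + A·d² with d = y − 6.95:
  bottom flange: d = -6.475 in → contributes +255.365 in⁴
  web: d = 0 in → contributes +72 in⁴
  top flange: d = 6.475 in → contributes +255.365 in⁴
Total I = 582.73 in⁴.
Extreme fibre distance c = 6.95 in; S = I/c = 83.8461 in³.

S_x ≈ 83.85 in³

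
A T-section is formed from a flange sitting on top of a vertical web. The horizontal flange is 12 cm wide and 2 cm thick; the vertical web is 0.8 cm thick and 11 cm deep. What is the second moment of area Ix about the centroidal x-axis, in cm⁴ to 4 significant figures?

Treat the section as a set of non-overlapping primitives; coordinates are from the bounding-box lower-left.
Flange: 12 × 2, A = 24 cm², y = 12 cm, Ī = 8 cm⁴.
Web: 0.8 × 11, A = 8.8 cm², y = 5.5 cm, Ī = 88.7333 cm⁴.
Centroid: ȳ = ΣA·y / ΣA = 10.2561 cm.
Transfer each piece to the centroidal x-axis using Ī + A·d² with d = y − 10.2561:
  flange: d = 1.7439 cm → contributes +80.9887 cm⁴
  web: d = -4.7561 cm → contributes +287.793 cm⁴
Total I = 368.782 cm⁴.

Ix ≈ 368.8 cm⁴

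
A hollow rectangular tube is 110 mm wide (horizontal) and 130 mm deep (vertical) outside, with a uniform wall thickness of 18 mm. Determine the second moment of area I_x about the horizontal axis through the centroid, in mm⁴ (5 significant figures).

I_x ≈ 1.5017 × 10⁷ mm⁴

Split into non-overlapping primitives; take the origin at the lower-left of the bounding box.
Outer rectangle: 110 × 130, A = 14 300 mm², y = 65 mm, Ī = 20 139 167 mm⁴.
Inner void (subtracted): 74 × 94, A = 6 956 mm², y = 65 mm, Ī = 5 121 935 mm⁴.
By symmetry the centroid is at mid-height, ȳ = 65 mm.
All pieces are centred on the horizontal axis through the centroid, so I = ΣĪ (holes subtracted) = 15 017 232 mm⁴.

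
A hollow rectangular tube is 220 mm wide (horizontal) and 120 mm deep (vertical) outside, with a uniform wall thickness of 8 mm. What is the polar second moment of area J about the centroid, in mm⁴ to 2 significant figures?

J ≈ 4.5 × 10⁷ mm⁴

Treat the section as a set of non-overlapping primitives; coordinates are from the bounding-box lower-left.
Outer rectangle: 220 × 120, A = 26 400 mm², y = 60 mm, Ī = 31 680 000 mm⁴.
Inner void (subtracted): 204 × 104, A = 21 216 mm², y = 60 mm, Ī = 19 122 688 mm⁴.
By symmetry the centroid is at mid-height, ȳ = 60 mm.
All pieces are centred on the centroidal x-axis, so I = ΣĪ (holes subtracted) = 12 557 312 mm⁴.
Repeating about the centroidal y-axis gives I_y = 32 902 912 mm⁴.
Polar second moment: J = I_x + I_y = 45 460 224 mm⁴.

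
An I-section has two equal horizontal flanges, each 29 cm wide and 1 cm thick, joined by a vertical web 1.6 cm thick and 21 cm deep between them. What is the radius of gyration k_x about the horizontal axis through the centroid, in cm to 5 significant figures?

k_x ≈ 9.4947 cm

Split into non-overlapping primitives; take the origin at the lower-left of the bounding box.
Bottom flange: 29 × 1, A = 29 cm², y = 0.5 cm, Ī = 2.416667 cm⁴.
Web: 1.6 × 21, A = 33.6 cm², y = 11.5 cm, Ī = 1234.8 cm⁴.
Top flange: 29 × 1, A = 29 cm², y = 22.5 cm, Ī = 2.416667 cm⁴.
By symmetry the centroid is at mid-height, ȳ = 11.5 cm.
Transfer each piece to the horizontal axis through the centroid using Ī + A·d² with d = y − 11.5:
  bottom flange: d = -11 cm → contributes +3511.417 cm⁴
  web: d = 0 cm → contributes +1234.8 cm⁴
  top flange: d = 11 cm → contributes +3511.417 cm⁴
Total I = 8257.633 cm⁴.
Radius of gyration: k = √(I/A) = √(8257.633 / 91.6) = 9.494674 cm.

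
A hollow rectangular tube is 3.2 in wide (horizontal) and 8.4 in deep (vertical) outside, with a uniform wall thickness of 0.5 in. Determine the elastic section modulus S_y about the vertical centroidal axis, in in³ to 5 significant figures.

S_y ≈ 10.232 in³

Split into non-overlapping primitives; take the origin at the lower-left of the bounding box.
Outer rectangle: 3.2 × 8.4, A = 26.88 in², x = 1.6 in, Ī = 22.9376 in⁴.
Inner void (subtracted): 2.2 × 7.4, A = 16.28 in², x = 1.6 in, Ī = 6.566267 in⁴.
By symmetry the centroid is at mid-width, x̄ = 1.6 in.
All pieces are centred on the vertical centroidal axis, so I = ΣĪ (holes subtracted) = 16.37133 in⁴.
Extreme fibre distance c = 1.6 in; S = I/c = 10.23208 in³.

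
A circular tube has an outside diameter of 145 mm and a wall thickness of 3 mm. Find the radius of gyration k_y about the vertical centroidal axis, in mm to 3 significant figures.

k_y ≈ 50.2 mm

Treat the section as a set of non-overlapping primitives; coordinates are from the bounding-box lower-left.
Outer circle: ⌀145, A = 16 513 mm², x = 72.5 mm, Ī = 21 699 109 mm⁴.
Bore (subtracted): ⌀139, A = 15 175 mm², x = 72.5 mm, Ī = 18 324 372 mm⁴.
By symmetry the centroid is at mid-width, x̄ = 72.5 mm.
All pieces are centred on the vertical centroidal axis, so I = ΣĪ (holes subtracted) = 3 374 737 mm⁴.
Radius of gyration: k = √(I/A) = √(3 374 737 / 1338.3) = 50.216 mm.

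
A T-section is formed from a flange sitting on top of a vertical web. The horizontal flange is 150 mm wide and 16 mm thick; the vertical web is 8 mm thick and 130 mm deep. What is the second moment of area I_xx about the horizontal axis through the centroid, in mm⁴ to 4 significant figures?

I_xx ≈ 5.382 × 10⁶ mm⁴

Break the section into simple shapes (no overlaps), measuring from the bottom-left corner of the bounding box.
Flange: 150 × 16, A = 2 400 mm², y = 138 mm, Ī = 51 200 mm⁴.
Web: 8 × 130, A = 1 040 mm², y = 65 mm, Ī = 1 464 667 mm⁴.
Centroid: ȳ = ΣA·y / ΣA = 115.93 mm.
Transfer each piece to the horizontal axis through the centroid using Ī + A·d² with d = y − 115.93:
  flange: d = 22.0698 mm → contributes +1 220 179 mm⁴
  web: d = -50.9302 mm → contributes +4 162 311 mm⁴
Total I = 5 382 490 mm⁴.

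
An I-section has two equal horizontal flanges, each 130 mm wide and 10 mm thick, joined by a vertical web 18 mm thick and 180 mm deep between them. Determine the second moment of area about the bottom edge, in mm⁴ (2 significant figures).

Treat the section as a set of non-overlapping primitives; coordinates are from the bounding-box lower-left.
Bottom flange: 130 × 10, A = 1 300 mm², y = 5 mm, Ī = 10 833 mm⁴.
Web: 18 × 180, A = 3 240 mm², y = 100 mm, Ī = 8 748 000 mm⁴.
Top flange: 130 × 10, A = 1 300 mm², y = 195 mm, Ī = 10 833 mm⁴.
Transfer each piece to the bottom edge using Ī + A·d² with d = y − 0:
  bottom flange: d = 5 mm → contributes +43 333 mm⁴
  web: d = 100 mm → contributes +41 148 000 mm⁴
  top flange: d = 195 mm → contributes +49 443 333 mm⁴
Total I = 90 634 667 mm⁴.

I_base ≈ 9.1 × 10⁷ mm⁴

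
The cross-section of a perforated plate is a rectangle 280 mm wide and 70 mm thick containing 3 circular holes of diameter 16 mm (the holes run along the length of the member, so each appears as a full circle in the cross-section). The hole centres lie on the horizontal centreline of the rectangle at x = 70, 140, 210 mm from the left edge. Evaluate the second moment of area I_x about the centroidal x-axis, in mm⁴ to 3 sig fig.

I_x ≈ 7.99 × 10⁶ mm⁴

Treat the section as a set of non-overlapping primitives; coordinates are from the bounding-box lower-left.
Plate: 280 × 70, A = 19 600 mm², y = 35 mm, Ī = 8 003 333 mm⁴.
Hole 1 (subtracted): ⌀16, A = 201.06 mm², y = 35 mm, Ī = 3 217 mm⁴.
Hole 2 (subtracted): ⌀16, A = 201.06 mm², y = 35 mm, Ī = 3 217 mm⁴.
Hole 3 (subtracted): ⌀16, A = 201.06 mm², y = 35 mm, Ī = 3 217 mm⁴.
By symmetry the centroid is at mid-height, ȳ = 35 mm.
All pieces are centred on the centroidal x-axis, so I = ΣĪ (holes subtracted) = 7 993 682 mm⁴.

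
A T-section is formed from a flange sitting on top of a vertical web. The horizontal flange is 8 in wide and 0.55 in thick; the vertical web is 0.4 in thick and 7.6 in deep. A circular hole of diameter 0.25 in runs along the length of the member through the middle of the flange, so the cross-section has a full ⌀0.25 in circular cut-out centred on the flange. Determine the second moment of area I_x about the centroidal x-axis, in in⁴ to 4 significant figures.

Split into non-overlapping primitives; take the origin at the lower-left of the bounding box.
Flange: 8 × 0.55, A = 4.4 in², y = 7.875 in, Ī = 0.110917 in⁴.
Web: 0.4 × 7.6, A = 3.04 in², y = 3.8 in, Ī = 14.6325 in⁴.
Hole (subtracted): ⌀0.25, A = 0.0490874 in², y = 7.875 in, Ī = 0.000191748 in⁴.
Centroid: ȳ = ΣA·y / ΣA = 6.19889 in.
Transfer each piece to the centroidal x-axis using Ī + A·d² with d = y − 6.19889:
  flange: d = 1.67611 in → contributes +12.4721 in⁴
  web: d = -2.39889 in → contributes +32.1267 in⁴
  hole: d = 1.67611 in → contributes −0.138096 in⁴
Total I = 44.4607 in⁴.

I_x ≈ 44.46 in⁴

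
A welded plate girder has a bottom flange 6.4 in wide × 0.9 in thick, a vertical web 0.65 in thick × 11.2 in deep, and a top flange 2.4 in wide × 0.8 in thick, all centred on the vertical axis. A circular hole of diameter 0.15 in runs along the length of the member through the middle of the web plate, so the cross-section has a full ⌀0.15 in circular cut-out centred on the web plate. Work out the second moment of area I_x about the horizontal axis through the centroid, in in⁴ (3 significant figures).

Treat the section as a set of non-overlapping primitives; coordinates are from the bounding-box lower-left.
Bottom plate: 6.4 × 0.9, A = 5.76 in², y = 0.45 in, Ī = 0.3888 in⁴.
Web plate: 0.65 × 11.2, A = 7.28 in², y = 6.5 in, Ī = 76.1 in⁴.
Top plate: 2.4 × 0.8, A = 1.92 in², y = 12.5 in, Ī = 0.1024 in⁴.
Hole (subtracted): ⌀0.15, A = 0.017671 in², y = 6.5 in, Ī = 0.00002485 in⁴.
Centroid: ȳ = ΣA·y / ΣA = 4.9388 in.
Transfer each piece to the horizontal axis through the centroid using Ī + A·d² with d = y − 4.9388:
  bottom plate: d = -4.4888 in → contributes +116.45 in⁴
  web plate: d = 1.5612 in → contributes +93.844 in⁴
  top plate: d = 7.5612 in → contributes +109.87 in⁴
  hole: d = 1.5612 in → contributes −0.043096 in⁴
Total I = 320.12 in⁴.

I_x ≈ 320 in⁴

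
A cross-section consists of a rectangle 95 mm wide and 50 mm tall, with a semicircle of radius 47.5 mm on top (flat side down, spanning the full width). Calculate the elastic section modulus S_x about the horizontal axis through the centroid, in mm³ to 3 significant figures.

S_x ≈ 1.07 × 10⁵ mm³

Split into non-overlapping primitives; take the origin at the lower-left of the bounding box.
Rectangular body: 95 × 50, A = 4 750 mm², y = 25 mm, Ī = 989 583 mm⁴.
Semicircular cap: semicircle r = 47.5, A = 3544.1 mm², y = 70.16 mm, Ī = 558 736 mm⁴.
Centroid: ȳ = ΣA·y / ΣA = 44.297 mm.
Transfer each piece to the horizontal axis through the centroid using Ī + A·d² with d = y − 44.297:
  rectangular body: d = -19.297 mm → contributes +2 758 344 mm⁴
  semicircular cap: d = 25.863 mm → contributes +2 929 321 mm⁴
Total I = 5 687 664 mm⁴.
Extreme fibre distance c = 53.203 mm; S = I/c = 106 905 mm³.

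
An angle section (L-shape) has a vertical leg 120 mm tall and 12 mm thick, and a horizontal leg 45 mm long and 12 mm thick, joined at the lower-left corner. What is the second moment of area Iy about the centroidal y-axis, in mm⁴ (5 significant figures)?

Iy ≈ 2.1045 × 10⁵ mm⁴

Decompose the section into non-overlapping parts with the origin at the bottom-left of its bounding rectangle.
Vertical leg: 12 × 120, A = 1 440 mm², x = 6 mm, Ī = 17 280 mm⁴.
Horizontal leg (remainder): 33 × 12, A = 396 mm², x = 28.5 mm, Ī = 35 937 mm⁴.
Centroid: x̄ = ΣA·x / ΣA = 10.85294 mm.
Transfer each piece to the centroidal y-axis using Ī + A·d² with d = x − 10.85294:
  vertical leg: d = -4.852941 mm → contributes +51193.49 mm⁴
  horizontal leg (remainder): d = 17.64706 mm → contributes +159258.8 mm⁴
Total I = 210452.3 mm⁴.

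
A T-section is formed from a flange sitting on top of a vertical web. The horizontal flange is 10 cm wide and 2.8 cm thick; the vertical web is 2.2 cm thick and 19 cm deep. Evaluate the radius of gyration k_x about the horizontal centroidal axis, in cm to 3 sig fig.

k_x ≈ 6.84 cm

Break the section into simple shapes (no overlaps), measuring from the bottom-left corner of the bounding box.
Flange: 10 × 2.8, A = 28 cm², y = 20.4 cm, Ī = 18.293 cm⁴.
Web: 2.2 × 19, A = 41.8 cm², y = 9.5 cm, Ī = 1257.5 cm⁴.
Centroid: ȳ = ΣA·y / ΣA = 13.872 cm.
Transfer each piece to the horizontal centroidal axis using Ī + A·d² with d = y − 13.872:
  flange: d = 6.5275 cm → contributes +1211.3 cm⁴
  web: d = -4.3725 cm → contributes +2056.6 cm⁴
Total I = 3 268 cm⁴.
Radius of gyration: k = √(I/A) = √(3 268 / 69.8) = 6.8424 cm.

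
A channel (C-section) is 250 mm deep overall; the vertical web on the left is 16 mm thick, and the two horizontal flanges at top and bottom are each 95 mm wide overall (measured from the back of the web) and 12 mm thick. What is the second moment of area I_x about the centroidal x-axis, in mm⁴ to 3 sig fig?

I_x ≈ 4.77 × 10⁷ mm⁴

Treat the section as a set of non-overlapping primitives; coordinates are from the bounding-box lower-left.
Web: 16 × 250, A = 4 000 mm², y = 125 mm, Ī = 20 833 333 mm⁴.
Top flange (beyond web): 79 × 12, A = 948 mm², y = 244 mm, Ī = 11 376 mm⁴.
Bottom flange (beyond web): 79 × 12, A = 948 mm², y = 6 mm, Ī = 11 376 mm⁴.
By symmetry the centroid is at mid-height, ȳ = 125 mm.
Transfer each piece to the centroidal x-axis using Ī + A·d² with d = y − 125:
  web: d = 0 mm → contributes +20 833 333 mm⁴
  top flange (beyond web): d = 119 mm → contributes +13 436 004 mm⁴
  bottom flange (beyond web): d = -119 mm → contributes +13 436 004 mm⁴
Total I = 47 705 341 mm⁴.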